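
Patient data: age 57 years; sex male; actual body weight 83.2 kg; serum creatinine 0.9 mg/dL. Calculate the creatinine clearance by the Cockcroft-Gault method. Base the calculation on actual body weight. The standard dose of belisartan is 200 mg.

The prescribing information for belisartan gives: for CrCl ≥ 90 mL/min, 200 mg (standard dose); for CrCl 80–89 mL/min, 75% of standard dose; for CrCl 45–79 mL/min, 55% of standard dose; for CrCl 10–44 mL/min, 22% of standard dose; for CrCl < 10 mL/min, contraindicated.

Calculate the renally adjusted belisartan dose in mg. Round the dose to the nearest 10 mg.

CrCl = (140 − 57) × 83.2 / (72 × 0.9) = 6905.6 / 64.80 ≈ 106.6 mL/min
CrCl ≈ 107 mL/min → bracket ≥ 90 mL/min.
100% of 200 mg = 200 mg

200 mg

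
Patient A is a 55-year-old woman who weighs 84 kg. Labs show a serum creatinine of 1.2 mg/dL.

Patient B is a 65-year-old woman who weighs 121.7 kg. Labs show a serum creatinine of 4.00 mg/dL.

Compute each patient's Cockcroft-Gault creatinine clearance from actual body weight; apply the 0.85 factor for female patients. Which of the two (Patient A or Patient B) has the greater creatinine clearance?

Patient A: CrCl = (140 − 55) × 84 / (72 × 1.2) × 0.85 = 7140.0 / 86.40 × 0.85 ≈ 70.2 mL/min
Patient B: CrCl = (140 − 65) × 121.7 / (72 × 4) × 0.85 = 9127.5 / 288.00 × 0.85 ≈ 26.9 mL/min
70.2 vs 26.9 mL/min → Patient A is higher.

Patient A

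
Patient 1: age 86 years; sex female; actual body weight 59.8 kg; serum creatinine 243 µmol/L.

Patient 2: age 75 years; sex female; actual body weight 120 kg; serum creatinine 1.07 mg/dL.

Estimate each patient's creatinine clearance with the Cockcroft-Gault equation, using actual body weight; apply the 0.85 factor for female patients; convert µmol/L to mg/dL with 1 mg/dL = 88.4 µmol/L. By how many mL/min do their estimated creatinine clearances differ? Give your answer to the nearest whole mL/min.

72 mL/min

Patient 1: SCr = 243 / 88.4 = 2.749 mg/dL
Patient 1: CrCl = (140 − 86) × 59.8 / (72 × 2.749) × 0.85 = 3229.2 / 197.93 × 0.85 ≈ 13.9 mL/min
Patient 2: CrCl = (140 − 75) × 120 / (72 × 1.07) × 0.85 = 7800.0 / 77.04 × 0.85 ≈ 86.1 mL/min
|13.9 − 86.1| = 72.2 mL/min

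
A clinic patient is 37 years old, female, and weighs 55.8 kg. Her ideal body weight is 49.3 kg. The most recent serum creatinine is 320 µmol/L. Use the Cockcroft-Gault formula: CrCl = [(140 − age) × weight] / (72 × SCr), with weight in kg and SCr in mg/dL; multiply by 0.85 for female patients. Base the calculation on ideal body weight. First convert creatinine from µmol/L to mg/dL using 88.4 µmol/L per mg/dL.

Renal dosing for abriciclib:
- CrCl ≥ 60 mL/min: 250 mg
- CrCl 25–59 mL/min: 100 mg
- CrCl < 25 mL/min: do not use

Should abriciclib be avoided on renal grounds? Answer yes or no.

SCr = 320 / 88.4 = 3.62 mg/dL
CrCl = (140 − 37) × 49.3 / (72 × 3.62) × 0.85 = 5077.9 / 260.64 × 0.85 ≈ 16.6 mL/min
CrCl ≈ 17 mL/min, which is < 25 mL/min.

yes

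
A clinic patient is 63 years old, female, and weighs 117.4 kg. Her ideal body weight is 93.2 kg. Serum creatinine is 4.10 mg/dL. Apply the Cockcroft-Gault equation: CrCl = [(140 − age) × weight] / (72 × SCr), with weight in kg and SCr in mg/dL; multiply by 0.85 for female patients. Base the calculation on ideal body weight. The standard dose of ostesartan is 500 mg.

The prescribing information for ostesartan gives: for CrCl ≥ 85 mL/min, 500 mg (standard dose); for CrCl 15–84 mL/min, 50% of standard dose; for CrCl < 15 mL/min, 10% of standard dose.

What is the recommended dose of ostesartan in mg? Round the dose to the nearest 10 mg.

250 mg

CrCl = (140 − 63) × 93.2 / (72 × 4.1) × 0.85 = 7176.4 / 295.20 × 0.85 ≈ 20.7 mL/min
CrCl ≈ 21 mL/min → bracket 15–84 mL/min.
50% of 500 mg = 250 mg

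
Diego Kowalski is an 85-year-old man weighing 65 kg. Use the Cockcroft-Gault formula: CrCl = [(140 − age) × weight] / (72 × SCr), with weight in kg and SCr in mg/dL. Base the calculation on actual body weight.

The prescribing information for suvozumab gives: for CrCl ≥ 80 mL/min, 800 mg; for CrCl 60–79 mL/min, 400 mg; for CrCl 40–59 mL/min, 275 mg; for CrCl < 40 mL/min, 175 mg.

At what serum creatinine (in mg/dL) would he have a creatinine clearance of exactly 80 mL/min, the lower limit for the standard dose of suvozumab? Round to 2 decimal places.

Standard dose requires CrCl ≥ 80 mL/min.
Set (140 − 85) × 65 / (72 × SCr) = 80
SCr = (140 − 85) × 65 / (72 × 80) = 0.621 mg/dL

0.62 mg/dL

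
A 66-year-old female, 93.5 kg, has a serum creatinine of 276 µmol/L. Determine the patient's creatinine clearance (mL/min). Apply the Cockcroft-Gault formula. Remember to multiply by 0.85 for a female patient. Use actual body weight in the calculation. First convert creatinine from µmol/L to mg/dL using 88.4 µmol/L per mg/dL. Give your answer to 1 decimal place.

26.2 mL/min

SCr = 276 / 88.4 = 3.122 mg/dL
CrCl = (140 − 66) × 93.5 / (72 × 3.122) × 0.85 = 6919.0 / 224.78 × 0.85 ≈ 26.2 mL/min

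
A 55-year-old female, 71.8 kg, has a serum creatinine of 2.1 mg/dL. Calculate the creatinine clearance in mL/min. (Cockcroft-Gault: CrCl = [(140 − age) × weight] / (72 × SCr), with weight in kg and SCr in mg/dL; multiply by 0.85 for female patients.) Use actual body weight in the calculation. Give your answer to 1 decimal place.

CrCl = (140 − 55) × 71.8 / (72 × 2.1) × 0.85 = 6103.0 / 151.20 × 0.85 ≈ 34.3 mL/min

34.3 mL/min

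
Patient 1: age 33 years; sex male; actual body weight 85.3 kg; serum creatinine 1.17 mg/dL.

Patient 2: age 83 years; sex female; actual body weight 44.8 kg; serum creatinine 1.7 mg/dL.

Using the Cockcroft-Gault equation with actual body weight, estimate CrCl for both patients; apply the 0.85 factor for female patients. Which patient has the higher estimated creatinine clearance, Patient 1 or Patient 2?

Patient 1

Patient 1: CrCl = (140 − 33) × 85.3 / (72 × 1.17) = 9127.1 / 84.24 ≈ 108.3 mL/min
Patient 2: CrCl = (140 − 83) × 44.8 / (72 × 1.7) × 0.85 = 2553.6 / 122.40 × 0.85 ≈ 17.7 mL/min
108.3 vs 17.7 mL/min → Patient 1 is higher.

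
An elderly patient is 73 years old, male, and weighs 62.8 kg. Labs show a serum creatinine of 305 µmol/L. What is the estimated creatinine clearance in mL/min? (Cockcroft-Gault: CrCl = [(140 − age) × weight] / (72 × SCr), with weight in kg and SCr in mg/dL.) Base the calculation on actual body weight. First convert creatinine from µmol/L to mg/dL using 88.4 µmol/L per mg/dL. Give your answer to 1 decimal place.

SCr = 305 / 88.4 = 3.45 mg/dL
CrCl = (140 − 73) × 62.8 / (72 × 3.45) = 4207.6 / 248.40 ≈ 16.9 mL/min

16.9 mL/min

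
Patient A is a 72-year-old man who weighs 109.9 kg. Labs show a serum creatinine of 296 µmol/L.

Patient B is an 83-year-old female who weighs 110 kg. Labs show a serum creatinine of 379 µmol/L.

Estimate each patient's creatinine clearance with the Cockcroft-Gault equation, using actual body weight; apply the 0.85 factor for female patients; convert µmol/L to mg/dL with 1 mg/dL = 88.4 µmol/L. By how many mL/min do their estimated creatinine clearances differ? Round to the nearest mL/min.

14 mL/min

Patient A: SCr = 296 / 88.4 = 3.348 mg/dL
Patient A: CrCl = (140 − 72) × 109.9 / (72 × 3.348) = 7473.2 / 241.06 ≈ 31.0 mL/min
Patient B: SCr = 379 / 88.4 = 4.287 mg/dL
Patient B: CrCl = (140 − 83) × 110 / (72 × 4.287) × 0.85 = 6270.0 / 308.66 × 0.85 ≈ 17.3 mL/min
|31.0 − 17.3| = 13.7 mL/min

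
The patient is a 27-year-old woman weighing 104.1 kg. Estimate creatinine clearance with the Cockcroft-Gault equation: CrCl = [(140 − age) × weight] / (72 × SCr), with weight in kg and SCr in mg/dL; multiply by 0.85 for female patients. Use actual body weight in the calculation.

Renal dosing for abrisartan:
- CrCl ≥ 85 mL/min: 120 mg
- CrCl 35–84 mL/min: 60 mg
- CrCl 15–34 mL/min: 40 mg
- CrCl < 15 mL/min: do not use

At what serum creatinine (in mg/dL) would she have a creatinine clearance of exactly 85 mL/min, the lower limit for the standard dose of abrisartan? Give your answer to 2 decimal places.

1.63 mg/dL

Standard dose requires CrCl ≥ 85 mL/min.
Set (140 − 27) × 104.1 × 0.85 / (72 × SCr) = 85
SCr = (140 − 27) × 104.1 × 0.85 / (72 × 85) = 1.634 mg/dL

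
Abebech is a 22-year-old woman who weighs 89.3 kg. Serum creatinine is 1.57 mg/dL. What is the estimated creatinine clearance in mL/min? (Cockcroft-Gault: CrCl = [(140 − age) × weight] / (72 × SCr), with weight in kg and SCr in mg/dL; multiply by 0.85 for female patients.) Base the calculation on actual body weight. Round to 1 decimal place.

CrCl = (140 − 22) × 89.3 / (72 × 1.57) × 0.85 = 10537.4 / 113.04 × 0.85 ≈ 79.2 mL/min

79.2 mL/min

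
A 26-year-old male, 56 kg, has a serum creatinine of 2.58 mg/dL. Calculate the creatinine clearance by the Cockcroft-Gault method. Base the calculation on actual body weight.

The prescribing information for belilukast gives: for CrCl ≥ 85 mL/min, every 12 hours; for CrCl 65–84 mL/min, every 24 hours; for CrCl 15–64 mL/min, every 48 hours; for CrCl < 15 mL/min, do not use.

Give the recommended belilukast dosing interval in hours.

every 48 hours

CrCl = (140 − 26) × 56 / (72 × 2.58) = 6384.0 / 185.76 ≈ 34.4 mL/min
CrCl ≈ 34 mL/min → bracket 15–64 mL/min → every 48 hours.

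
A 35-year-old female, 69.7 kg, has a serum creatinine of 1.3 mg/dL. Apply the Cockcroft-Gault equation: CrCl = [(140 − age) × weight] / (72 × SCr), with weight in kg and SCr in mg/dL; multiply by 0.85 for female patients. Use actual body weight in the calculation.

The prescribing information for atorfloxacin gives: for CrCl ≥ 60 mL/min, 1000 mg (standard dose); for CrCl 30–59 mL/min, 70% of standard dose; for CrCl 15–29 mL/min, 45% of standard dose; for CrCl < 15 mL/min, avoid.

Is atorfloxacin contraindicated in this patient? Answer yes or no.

no

CrCl = (140 − 35) × 69.7 / (72 × 1.3) × 0.85 = 7318.5 / 93.60 × 0.85 ≈ 66.5 mL/min
CrCl ≈ 66 mL/min, which is ≥ 15 mL/min.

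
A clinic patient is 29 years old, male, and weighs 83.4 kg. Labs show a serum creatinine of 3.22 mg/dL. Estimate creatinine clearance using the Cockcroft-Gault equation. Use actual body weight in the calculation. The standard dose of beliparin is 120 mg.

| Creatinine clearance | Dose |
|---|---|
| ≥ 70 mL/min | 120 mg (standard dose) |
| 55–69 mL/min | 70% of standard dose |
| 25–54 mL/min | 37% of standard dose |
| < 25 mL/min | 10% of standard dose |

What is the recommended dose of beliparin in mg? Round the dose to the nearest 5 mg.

45 mg

CrCl = (140 − 29) × 83.4 / (72 × 3.22) = 9257.4 / 231.84 ≈ 39.9 mL/min
CrCl ≈ 40 mL/min → bracket 25–54 mL/min.
37% of 120 mg = 44.4 mg → 45 mg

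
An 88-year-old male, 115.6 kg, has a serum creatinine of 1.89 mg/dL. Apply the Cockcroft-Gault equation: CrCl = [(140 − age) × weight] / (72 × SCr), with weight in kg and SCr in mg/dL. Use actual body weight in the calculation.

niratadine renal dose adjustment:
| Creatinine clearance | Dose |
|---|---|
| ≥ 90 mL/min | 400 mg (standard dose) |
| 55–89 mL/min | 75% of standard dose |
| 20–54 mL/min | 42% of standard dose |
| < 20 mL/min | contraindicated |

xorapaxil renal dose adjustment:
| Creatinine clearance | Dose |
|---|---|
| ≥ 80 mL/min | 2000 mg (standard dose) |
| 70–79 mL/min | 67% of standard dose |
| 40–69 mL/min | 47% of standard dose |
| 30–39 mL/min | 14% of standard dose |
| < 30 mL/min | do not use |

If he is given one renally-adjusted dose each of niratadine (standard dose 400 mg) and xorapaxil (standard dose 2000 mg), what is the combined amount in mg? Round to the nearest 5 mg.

CrCl = (140 − 88) × 115.6 / (72 × 1.89) = 6011.2 / 136.08 ≈ 44.2 mL/min
CrCl ≈ 44 mL/min.
niratadine: 20–54 mL/min → 42% of 400 mg = 168 mg.
xorapaxil: 40–69 mL/min → 47% of 2000 mg = 940 mg.
Total = 168 + 940 = 1108 mg.

1110 mg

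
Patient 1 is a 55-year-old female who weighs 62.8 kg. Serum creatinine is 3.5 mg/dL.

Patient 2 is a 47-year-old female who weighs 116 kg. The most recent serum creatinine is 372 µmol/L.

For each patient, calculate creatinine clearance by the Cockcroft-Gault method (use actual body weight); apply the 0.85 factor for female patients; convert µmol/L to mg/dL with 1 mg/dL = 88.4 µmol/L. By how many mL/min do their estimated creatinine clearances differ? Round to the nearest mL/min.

12 mL/min

Patient 1: CrCl = (140 − 55) × 62.8 / (72 × 3.5) × 0.85 = 5338.0 / 252.00 × 0.85 ≈ 18.0 mL/min
Patient 2: SCr = 372 / 88.4 = 4.208 mg/dL
Patient 2: CrCl = (140 − 47) × 116 / (72 × 4.208) × 0.85 = 10788.0 / 302.98 × 0.85 ≈ 30.3 mL/min
|18.0 − 30.3| = 12.3 mL/min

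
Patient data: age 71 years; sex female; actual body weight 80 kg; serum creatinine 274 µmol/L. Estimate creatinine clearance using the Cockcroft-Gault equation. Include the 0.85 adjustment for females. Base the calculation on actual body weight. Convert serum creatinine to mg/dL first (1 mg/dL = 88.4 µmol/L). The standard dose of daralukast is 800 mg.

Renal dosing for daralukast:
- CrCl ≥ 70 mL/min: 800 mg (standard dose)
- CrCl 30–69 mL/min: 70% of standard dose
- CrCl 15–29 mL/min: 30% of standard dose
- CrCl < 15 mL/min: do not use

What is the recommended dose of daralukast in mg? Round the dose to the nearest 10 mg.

240 mg

SCr = 274 / 88.4 = 3.1 mg/dL
CrCl = (140 − 71) × 80 / (72 × 3.1) × 0.85 = 5520.0 / 223.20 × 0.85 ≈ 21.0 mL/min
CrCl ≈ 21 mL/min → bracket 15–29 mL/min.
30% of 800 mg = 240 mg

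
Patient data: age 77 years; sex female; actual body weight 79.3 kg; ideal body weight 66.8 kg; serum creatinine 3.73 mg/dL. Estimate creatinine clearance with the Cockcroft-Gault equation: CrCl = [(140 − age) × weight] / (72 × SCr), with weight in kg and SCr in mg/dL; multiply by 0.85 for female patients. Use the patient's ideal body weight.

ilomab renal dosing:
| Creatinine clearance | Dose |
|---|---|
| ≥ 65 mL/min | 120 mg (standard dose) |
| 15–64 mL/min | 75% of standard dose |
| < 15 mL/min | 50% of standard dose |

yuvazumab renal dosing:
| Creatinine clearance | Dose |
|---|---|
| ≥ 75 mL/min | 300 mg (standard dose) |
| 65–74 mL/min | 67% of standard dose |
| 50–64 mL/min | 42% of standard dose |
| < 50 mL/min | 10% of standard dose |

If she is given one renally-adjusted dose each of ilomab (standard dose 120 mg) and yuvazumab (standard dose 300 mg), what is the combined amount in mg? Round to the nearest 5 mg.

90 mg

CrCl = (140 − 77) × 66.8 / (72 × 3.73) × 0.85 = 4208.4 / 268.56 × 0.85 ≈ 13.3 mL/min
CrCl ≈ 13 mL/min.
ilomab: < 15 mL/min → 50% of 120 mg = 60 mg.
yuvazumab: < 50 mL/min → 10% of 300 mg = 30 mg.
Total = 60 + 30 = 90 mg.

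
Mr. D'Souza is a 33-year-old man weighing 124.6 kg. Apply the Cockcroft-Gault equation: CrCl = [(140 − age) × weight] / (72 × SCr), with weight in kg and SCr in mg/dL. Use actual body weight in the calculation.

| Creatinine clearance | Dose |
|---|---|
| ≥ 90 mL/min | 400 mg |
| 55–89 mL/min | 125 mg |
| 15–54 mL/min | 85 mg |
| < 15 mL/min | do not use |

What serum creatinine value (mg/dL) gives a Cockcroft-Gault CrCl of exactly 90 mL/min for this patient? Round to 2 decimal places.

2.06 mg/dL

Standard dose requires CrCl ≥ 90 mL/min.
Set (140 − 33) × 124.6 / (72 × SCr) = 90
SCr = (140 − 33) × 124.6 / (72 × 90) = 2.057 mg/dL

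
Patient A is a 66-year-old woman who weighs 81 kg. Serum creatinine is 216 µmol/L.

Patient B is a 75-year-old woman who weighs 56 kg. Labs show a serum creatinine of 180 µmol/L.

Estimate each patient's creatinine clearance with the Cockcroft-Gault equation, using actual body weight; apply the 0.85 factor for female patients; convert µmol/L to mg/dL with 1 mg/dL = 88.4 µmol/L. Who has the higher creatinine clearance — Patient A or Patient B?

Patient A

Patient A: SCr = 216 / 88.4 = 2.443 mg/dL
Patient A: CrCl = (140 − 66) × 81 / (72 × 2.443) × 0.85 = 5994.0 / 175.90 × 0.85 ≈ 29.0 mL/min
Patient B: SCr = 180 / 88.4 = 2.036 mg/dL
Patient B: CrCl = (140 − 75) × 56 / (72 × 2.036) × 0.85 = 3640.0 / 146.59 × 0.85 ≈ 21.1 mL/min
29.0 vs 21.1 mL/min → Patient A is higher.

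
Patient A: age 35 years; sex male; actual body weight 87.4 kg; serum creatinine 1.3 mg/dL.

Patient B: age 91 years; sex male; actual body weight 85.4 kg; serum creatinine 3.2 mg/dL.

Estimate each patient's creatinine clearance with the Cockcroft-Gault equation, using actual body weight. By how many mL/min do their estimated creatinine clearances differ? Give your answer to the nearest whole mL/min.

Patient A: CrCl = (140 − 35) × 87.4 / (72 × 1.3) = 9177.0 / 93.60 ≈ 98.0 mL/min
Patient B: CrCl = (140 − 91) × 85.4 / (72 × 3.2) = 4184.6 / 230.40 ≈ 18.2 mL/min
|98.0 − 18.2| = 79.8 mL/min

80 mL/min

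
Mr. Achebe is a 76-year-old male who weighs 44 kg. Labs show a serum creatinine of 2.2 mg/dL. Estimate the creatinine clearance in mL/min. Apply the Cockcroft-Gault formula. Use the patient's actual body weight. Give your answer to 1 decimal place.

CrCl = (140 − 76) × 44 / (72 × 2.2) = 2816.0 / 158.40 ≈ 17.8 mL/min

17.8 mL/min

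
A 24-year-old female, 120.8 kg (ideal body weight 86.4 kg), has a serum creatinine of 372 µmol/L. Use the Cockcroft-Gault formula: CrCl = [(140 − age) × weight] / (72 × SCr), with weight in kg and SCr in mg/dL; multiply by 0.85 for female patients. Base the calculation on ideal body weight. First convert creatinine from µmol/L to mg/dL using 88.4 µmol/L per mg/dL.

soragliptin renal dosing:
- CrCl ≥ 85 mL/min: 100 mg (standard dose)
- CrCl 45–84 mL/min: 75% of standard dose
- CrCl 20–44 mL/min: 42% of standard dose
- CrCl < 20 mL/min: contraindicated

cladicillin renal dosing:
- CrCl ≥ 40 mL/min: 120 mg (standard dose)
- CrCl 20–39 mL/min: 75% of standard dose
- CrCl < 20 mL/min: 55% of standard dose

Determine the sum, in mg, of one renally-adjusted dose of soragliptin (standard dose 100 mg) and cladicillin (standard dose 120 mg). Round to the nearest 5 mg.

130 mg

SCr = 372 / 88.4 = 4.208 mg/dL
CrCl = (140 − 24) × 86.4 / (72 × 4.208) × 0.85 = 10022.4 / 302.98 × 0.85 ≈ 28.1 mL/min
CrCl ≈ 28 mL/min.
soragliptin: 20–44 mL/min → 42% of 100 mg = 42 mg.
cladicillin: 20–39 mL/min → 75% of 120 mg = 90 mg.
Total = 42 + 90 = 132 mg.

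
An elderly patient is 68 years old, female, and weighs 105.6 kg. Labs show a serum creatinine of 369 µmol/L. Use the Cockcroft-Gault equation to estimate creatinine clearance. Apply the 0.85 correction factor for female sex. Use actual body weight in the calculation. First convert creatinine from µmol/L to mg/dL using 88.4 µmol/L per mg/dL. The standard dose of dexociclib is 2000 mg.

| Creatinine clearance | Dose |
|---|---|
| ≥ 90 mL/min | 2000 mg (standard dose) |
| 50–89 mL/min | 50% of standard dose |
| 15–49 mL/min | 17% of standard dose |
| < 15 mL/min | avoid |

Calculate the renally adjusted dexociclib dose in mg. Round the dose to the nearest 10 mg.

340 mg

SCr = 369 / 88.4 = 4.174 mg/dL
CrCl = (140 − 68) × 105.6 / (72 × 4.174) × 0.85 = 7603.2 / 300.53 × 0.85 ≈ 21.5 mL/min
CrCl ≈ 22 mL/min → bracket 15–49 mL/min.
17% of 2000 mg = 340 mg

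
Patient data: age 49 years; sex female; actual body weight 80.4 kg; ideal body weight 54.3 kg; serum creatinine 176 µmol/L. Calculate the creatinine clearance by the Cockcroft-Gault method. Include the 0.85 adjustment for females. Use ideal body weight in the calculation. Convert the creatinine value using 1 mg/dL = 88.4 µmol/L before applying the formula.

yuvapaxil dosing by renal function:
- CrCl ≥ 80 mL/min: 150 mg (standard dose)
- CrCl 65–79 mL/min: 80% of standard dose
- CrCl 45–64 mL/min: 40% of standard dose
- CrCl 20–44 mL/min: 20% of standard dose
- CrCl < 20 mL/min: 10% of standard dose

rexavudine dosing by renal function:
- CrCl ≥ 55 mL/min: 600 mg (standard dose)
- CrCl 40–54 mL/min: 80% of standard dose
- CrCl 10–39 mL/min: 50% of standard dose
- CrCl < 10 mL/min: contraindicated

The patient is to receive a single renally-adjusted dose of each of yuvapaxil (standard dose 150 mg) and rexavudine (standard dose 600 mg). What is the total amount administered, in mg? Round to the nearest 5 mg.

330 mg

SCr = 176 / 88.4 = 1.991 mg/dL
CrCl = (140 − 49) × 54.3 / (72 × 1.991) × 0.85 = 4941.3 / 143.35 × 0.85 ≈ 29.3 mL/min
CrCl ≈ 29 mL/min.
yuvapaxil: 20–44 mL/min → 20% of 150 mg = 30 mg.
rexavudine: 10–39 mL/min → 50% of 600 mg = 300 mg.
Total = 30 + 300 = 330 mg.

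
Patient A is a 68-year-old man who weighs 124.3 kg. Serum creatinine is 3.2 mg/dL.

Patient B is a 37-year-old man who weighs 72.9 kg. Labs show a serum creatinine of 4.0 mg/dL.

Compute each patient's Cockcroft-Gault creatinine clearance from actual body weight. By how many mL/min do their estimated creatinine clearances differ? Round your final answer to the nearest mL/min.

13 mL/min

Patient A: CrCl = (140 − 68) × 124.3 / (72 × 3.2) = 8949.6 / 230.40 ≈ 38.8 mL/min
Patient B: CrCl = (140 − 37) × 72.9 / (72 × 4) = 7508.7 / 288.00 ≈ 26.1 mL/min
|38.8 − 26.1| = 12.7 mL/min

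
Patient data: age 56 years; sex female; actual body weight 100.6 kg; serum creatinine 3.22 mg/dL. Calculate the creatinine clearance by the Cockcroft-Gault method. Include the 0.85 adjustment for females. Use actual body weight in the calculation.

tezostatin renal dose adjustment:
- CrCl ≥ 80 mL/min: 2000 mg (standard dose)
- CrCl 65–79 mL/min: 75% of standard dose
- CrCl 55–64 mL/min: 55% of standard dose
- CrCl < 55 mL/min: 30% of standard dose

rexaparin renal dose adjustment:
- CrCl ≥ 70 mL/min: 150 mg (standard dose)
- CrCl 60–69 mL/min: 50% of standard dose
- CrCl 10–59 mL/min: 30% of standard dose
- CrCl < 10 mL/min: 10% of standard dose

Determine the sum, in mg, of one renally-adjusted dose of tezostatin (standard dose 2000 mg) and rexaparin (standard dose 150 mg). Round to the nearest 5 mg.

645 mg

CrCl = (140 − 56) × 100.6 / (72 × 3.22) × 0.85 = 8450.4 / 231.84 × 0.85 ≈ 31.0 mL/min
CrCl ≈ 31 mL/min.
tezostatin: < 55 mL/min → 30% of 2000 mg = 600 mg.
rexaparin: 10–59 mL/min → 30% of 150 mg = 45 mg.
Total = 600 + 45 = 645 mg.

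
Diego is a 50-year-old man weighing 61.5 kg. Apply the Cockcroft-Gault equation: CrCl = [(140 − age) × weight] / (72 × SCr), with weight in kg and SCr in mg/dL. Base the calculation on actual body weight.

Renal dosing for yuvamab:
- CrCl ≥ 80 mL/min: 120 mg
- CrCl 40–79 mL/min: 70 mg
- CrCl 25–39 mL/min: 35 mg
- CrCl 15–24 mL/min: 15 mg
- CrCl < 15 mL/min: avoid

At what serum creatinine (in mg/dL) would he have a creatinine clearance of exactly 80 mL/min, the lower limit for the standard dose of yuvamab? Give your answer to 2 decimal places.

0.96 mg/dL

Standard dose requires CrCl ≥ 80 mL/min.
Set (140 − 50) × 61.5 / (72 × SCr) = 80
SCr = (140 − 50) × 61.5 / (72 × 80) = 0.961 mg/dL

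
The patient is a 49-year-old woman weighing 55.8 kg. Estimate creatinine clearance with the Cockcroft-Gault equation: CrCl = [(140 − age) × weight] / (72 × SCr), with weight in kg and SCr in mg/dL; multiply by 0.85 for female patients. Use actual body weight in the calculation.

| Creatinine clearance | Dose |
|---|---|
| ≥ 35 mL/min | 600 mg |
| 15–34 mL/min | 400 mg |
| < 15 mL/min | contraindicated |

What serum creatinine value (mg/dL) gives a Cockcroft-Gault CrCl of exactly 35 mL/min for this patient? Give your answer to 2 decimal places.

1.71 mg/dL

Standard dose requires CrCl ≥ 35 mL/min.
Set (140 − 49) × 55.8 × 0.85 / (72 × SCr) = 35
SCr = (140 − 49) × 55.8 × 0.85 / (72 × 35) = 1.713 mg/dL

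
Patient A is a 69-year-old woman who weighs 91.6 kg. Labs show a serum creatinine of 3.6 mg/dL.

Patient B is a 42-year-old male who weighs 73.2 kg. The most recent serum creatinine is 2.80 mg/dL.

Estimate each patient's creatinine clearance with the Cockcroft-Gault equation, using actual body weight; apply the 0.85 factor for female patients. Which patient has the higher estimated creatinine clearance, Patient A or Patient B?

Patient B

Patient A: CrCl = (140 − 69) × 91.6 / (72 × 3.6) × 0.85 = 6503.6 / 259.20 × 0.85 ≈ 21.3 mL/min
Patient B: CrCl = (140 − 42) × 73.2 / (72 × 2.8) = 7173.6 / 201.60 ≈ 35.6 mL/min
21.3 vs 35.6 mL/min → Patient B is higher.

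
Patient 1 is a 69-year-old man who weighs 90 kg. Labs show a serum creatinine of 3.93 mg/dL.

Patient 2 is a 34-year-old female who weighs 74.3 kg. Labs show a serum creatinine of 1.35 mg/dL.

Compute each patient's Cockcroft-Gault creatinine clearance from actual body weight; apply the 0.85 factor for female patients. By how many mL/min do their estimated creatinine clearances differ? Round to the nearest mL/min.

Patient 1: CrCl = (140 − 69) × 90 / (72 × 3.93) = 6390.0 / 282.96 ≈ 22.6 mL/min
Patient 2: CrCl = (140 − 34) × 74.3 / (72 × 1.35) × 0.85 = 7875.8 / 97.20 × 0.85 ≈ 68.9 mL/min
|22.6 − 68.9| = 46.3 mL/min

46 mL/min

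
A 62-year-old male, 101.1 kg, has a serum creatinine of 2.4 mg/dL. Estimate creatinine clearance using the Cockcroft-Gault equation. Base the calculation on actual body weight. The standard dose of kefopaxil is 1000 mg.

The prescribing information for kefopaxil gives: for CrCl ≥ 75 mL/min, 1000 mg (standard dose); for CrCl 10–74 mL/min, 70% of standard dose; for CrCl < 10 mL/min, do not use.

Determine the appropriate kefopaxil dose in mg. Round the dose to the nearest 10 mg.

CrCl = (140 − 62) × 101.1 / (72 × 2.4) = 7885.8 / 172.80 ≈ 45.6 mL/min
CrCl ≈ 46 mL/min → bracket 10–74 mL/min.
70% of 1000 mg = 700 mg

700 mg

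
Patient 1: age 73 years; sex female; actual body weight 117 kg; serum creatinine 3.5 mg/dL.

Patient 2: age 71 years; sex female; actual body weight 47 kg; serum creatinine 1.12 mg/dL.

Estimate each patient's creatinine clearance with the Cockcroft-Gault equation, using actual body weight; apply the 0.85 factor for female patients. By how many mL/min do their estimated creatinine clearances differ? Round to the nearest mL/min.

Patient 1: CrCl = (140 − 73) × 117 / (72 × 3.5) × 0.85 = 7839.0 / 252.00 × 0.85 ≈ 26.4 mL/min
Patient 2: CrCl = (140 − 71) × 47 / (72 × 1.12) × 0.85 = 3243.0 / 80.64 × 0.85 ≈ 34.2 mL/min
|26.4 − 34.2| = 7.8 mL/min

8 mL/min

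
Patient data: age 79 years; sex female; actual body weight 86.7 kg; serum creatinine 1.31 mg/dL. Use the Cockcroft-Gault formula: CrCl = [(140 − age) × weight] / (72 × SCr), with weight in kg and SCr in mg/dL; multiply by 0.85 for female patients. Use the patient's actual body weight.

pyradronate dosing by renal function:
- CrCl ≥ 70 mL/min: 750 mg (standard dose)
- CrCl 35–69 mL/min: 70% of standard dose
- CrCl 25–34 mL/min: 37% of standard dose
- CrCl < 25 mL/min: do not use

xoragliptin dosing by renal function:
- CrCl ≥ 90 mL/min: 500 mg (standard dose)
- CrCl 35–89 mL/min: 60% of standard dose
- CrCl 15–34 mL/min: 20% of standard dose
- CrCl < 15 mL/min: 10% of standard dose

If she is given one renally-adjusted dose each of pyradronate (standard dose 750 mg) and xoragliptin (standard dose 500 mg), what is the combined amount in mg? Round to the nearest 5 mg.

825 mg

CrCl = (140 − 79) × 86.7 / (72 × 1.31) × 0.85 = 5288.7 / 94.32 × 0.85 ≈ 47.7 mL/min
CrCl ≈ 48 mL/min.
pyradronate: 35–69 mL/min → 70% of 750 mg = 525 mg.
xoragliptin: 35–89 mL/min → 60% of 500 mg = 300 mg.
Total = 525 + 300 = 825 mg.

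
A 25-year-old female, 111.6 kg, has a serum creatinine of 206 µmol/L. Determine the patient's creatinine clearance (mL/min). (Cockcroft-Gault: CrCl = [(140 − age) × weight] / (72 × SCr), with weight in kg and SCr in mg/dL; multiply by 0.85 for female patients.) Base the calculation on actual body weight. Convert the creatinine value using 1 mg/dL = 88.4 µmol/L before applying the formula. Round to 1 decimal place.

SCr = 206 / 88.4 = 2.33 mg/dL
CrCl = (140 − 25) × 111.6 / (72 × 2.33) × 0.85 = 12834.0 / 167.76 × 0.85 ≈ 65.0 mL/min

65.0 mL/min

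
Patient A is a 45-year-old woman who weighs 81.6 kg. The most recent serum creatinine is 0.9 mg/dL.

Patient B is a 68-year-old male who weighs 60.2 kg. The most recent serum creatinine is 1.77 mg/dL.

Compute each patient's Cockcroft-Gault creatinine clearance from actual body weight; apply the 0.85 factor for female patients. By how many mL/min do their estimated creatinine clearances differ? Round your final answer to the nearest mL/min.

Patient A: CrCl = (140 − 45) × 81.6 / (72 × 0.9) × 0.85 = 7752.0 / 64.80 × 0.85 ≈ 101.7 mL/min
Patient B: CrCl = (140 − 68) × 60.2 / (72 × 1.77) = 4334.4 / 127.44 ≈ 34.0 mL/min
|101.7 − 34.0| = 67.7 mL/min

68 mL/min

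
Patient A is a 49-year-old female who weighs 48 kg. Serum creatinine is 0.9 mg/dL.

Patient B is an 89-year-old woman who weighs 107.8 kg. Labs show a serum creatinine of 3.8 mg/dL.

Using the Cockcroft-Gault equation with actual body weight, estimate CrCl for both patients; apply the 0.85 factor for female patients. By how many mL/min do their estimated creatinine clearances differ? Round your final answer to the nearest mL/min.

40 mL/min

Patient A: CrCl = (140 − 49) × 48 / (72 × 0.9) × 0.85 = 4368.0 / 64.80 × 0.85 ≈ 57.3 mL/min
Patient B: CrCl = (140 − 89) × 107.8 / (72 × 3.8) × 0.85 = 5497.8 / 273.60 × 0.85 ≈ 17.1 mL/min
|57.3 − 17.1| = 40.2 mL/min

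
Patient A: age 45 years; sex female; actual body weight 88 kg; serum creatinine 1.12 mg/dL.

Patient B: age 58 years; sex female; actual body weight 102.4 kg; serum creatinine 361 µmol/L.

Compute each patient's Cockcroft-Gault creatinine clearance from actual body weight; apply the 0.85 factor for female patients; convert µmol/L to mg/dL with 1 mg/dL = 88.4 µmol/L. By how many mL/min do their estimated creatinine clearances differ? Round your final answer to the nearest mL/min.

64 mL/min

Patient A: CrCl = (140 − 45) × 88 / (72 × 1.12) × 0.85 = 8360.0 / 80.64 × 0.85 ≈ 88.1 mL/min
Patient B: SCr = 361 / 88.4 = 4.084 mg/dL
Patient B: CrCl = (140 − 58) × 102.4 / (72 × 4.084) × 0.85 = 8396.8 / 294.05 × 0.85 ≈ 24.3 mL/min
|88.1 − 24.3| = 63.8 mL/min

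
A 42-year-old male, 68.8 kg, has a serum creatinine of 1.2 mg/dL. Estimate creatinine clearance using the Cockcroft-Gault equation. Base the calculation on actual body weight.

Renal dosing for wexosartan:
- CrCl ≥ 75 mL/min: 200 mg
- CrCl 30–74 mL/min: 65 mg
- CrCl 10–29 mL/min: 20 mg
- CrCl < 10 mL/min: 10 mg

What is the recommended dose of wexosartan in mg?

200 mg

CrCl = (140 − 42) × 68.8 / (72 × 1.2) = 6742.4 / 86.40 ≈ 78.0 mL/min
CrCl ≈ 78 mL/min → bracket ≥ 75 mL/min.
Dose for this bracket: 200 mg.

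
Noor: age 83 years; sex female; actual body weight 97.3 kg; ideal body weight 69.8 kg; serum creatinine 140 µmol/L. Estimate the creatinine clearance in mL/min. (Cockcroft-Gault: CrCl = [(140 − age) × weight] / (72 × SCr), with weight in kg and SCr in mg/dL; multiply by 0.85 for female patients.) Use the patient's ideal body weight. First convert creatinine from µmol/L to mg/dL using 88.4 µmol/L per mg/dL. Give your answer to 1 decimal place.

29.7 mL/min

SCr = 140 / 88.4 = 1.584 mg/dL
CrCl = (140 − 83) × 69.8 / (72 × 1.584) × 0.85 = 3978.6 / 114.05 × 0.85 ≈ 29.7 mL/min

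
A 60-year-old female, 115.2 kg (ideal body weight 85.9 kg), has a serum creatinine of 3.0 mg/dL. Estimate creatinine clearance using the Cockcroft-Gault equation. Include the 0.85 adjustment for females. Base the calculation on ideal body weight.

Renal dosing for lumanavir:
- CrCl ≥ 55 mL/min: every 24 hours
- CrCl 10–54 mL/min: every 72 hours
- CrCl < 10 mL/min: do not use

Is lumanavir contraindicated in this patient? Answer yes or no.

no

CrCl = (140 − 60) × 85.9 / (72 × 3) × 0.85 = 6872.0 / 216.00 × 0.85 ≈ 27.0 mL/min
CrCl ≈ 27 mL/min, which is ≥ 10 mL/min.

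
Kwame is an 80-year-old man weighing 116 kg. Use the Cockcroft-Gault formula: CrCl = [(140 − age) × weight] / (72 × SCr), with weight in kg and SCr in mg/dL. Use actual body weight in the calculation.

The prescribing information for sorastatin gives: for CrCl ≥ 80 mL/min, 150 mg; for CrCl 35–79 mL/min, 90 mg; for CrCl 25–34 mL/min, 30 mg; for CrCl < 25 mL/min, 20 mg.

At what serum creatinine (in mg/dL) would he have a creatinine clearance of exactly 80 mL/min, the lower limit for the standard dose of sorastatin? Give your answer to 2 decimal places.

1.21 mg/dL

Standard dose requires CrCl ≥ 80 mL/min.
Set (140 − 80) × 116 / (72 × SCr) = 80
SCr = (140 − 80) × 116 / (72 × 80) = 1.208 mg/dL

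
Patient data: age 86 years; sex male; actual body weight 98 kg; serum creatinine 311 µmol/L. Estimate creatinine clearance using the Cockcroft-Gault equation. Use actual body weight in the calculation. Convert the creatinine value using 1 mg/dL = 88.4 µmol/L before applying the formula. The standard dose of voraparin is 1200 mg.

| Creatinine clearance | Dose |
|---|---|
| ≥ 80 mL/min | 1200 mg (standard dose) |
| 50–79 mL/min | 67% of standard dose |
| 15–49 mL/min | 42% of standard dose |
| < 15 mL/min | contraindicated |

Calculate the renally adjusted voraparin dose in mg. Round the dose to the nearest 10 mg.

SCr = 311 / 88.4 = 3.518 mg/dL
CrCl = (140 − 86) × 98 / (72 × 3.518) = 5292.0 / 253.30 ≈ 20.9 mL/min
CrCl ≈ 21 mL/min → bracket 15–49 mL/min.
42% of 1200 mg = 504 mg → 500 mg

500 mg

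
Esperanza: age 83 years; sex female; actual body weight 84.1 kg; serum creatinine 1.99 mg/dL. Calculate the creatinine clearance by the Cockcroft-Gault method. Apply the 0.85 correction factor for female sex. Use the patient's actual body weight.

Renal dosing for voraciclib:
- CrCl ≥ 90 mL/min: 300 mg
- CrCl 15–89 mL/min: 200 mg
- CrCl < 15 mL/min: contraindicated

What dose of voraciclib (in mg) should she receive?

200 mg

CrCl = (140 − 83) × 84.1 / (72 × 1.99) × 0.85 = 4793.7 / 143.28 × 0.85 ≈ 28.4 mL/min
CrCl ≈ 28 mL/min → bracket 15–89 mL/min.
Dose for this bracket: 200 mg.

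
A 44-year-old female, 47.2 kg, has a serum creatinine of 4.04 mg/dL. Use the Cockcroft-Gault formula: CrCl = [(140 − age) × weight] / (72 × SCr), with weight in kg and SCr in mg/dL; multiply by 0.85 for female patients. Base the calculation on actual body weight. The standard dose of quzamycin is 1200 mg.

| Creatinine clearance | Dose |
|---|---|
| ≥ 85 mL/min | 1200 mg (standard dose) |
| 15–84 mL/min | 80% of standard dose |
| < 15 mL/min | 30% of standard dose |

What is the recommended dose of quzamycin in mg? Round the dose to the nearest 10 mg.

360 mg

CrCl = (140 − 44) × 47.2 / (72 × 4.04) × 0.85 = 4531.2 / 290.88 × 0.85 ≈ 13.2 mL/min
CrCl ≈ 13 mL/min → bracket < 15 mL/min.
30% of 1200 mg = 360 mg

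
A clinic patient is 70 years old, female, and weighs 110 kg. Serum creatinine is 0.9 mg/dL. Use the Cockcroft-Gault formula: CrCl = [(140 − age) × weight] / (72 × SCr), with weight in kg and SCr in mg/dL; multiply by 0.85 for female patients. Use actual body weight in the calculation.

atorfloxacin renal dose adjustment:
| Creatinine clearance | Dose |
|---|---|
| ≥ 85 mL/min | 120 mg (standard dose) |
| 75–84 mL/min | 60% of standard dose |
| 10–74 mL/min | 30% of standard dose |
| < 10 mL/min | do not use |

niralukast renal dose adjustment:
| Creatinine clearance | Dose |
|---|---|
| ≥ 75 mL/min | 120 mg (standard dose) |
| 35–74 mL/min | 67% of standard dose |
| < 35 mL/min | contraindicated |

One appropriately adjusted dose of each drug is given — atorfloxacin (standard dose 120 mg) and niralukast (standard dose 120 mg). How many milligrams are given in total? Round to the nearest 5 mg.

CrCl = (140 − 70) × 110 / (72 × 0.9) × 0.85 = 7700.0 / 64.80 × 0.85 ≈ 101.0 mL/min
CrCl ≈ 101 mL/min.
atorfloxacin: ≥ 85 mL/min → 100% of 120 mg = 120 mg.
niralukast: ≥ 75 mL/min → 100% of 120 mg = 120 mg.
Total = 120 + 120 = 240 mg.

240 mg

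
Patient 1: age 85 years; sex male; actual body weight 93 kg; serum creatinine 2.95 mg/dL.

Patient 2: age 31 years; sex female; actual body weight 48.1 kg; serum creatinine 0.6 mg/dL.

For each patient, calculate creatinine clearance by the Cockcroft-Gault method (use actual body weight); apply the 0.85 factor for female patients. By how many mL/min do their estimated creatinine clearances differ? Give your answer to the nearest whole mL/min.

79 mL/min

Patient 1: CrCl = (140 − 85) × 93 / (72 × 2.95) = 5115.0 / 212.40 ≈ 24.1 mL/min
Patient 2: CrCl = (140 − 31) × 48.1 / (72 × 0.6) × 0.85 = 5242.9 / 43.20 × 0.85 ≈ 103.2 mL/min
|24.1 − 103.2| = 79.1 mL/min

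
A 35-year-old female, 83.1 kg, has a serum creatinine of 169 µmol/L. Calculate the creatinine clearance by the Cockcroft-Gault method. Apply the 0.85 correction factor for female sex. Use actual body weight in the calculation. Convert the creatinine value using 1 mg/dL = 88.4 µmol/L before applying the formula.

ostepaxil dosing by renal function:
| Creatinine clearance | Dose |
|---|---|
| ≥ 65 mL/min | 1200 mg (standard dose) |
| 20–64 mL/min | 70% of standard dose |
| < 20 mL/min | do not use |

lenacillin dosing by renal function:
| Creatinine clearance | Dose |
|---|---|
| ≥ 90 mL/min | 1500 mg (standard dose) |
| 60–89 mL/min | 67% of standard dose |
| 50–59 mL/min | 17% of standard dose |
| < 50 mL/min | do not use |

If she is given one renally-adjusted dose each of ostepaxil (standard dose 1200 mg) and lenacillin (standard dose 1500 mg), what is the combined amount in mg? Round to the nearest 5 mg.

SCr = 169 / 88.4 = 1.912 mg/dL
CrCl = (140 − 35) × 83.1 / (72 × 1.912) × 0.85 = 8725.5 / 137.66 × 0.85 ≈ 53.9 mL/min
CrCl ≈ 54 mL/min.
ostepaxil: 20–64 mL/min → 70% of 1200 mg = 840 mg.
lenacillin: 50–59 mL/min → 17% of 1500 mg = 255 mg.
Total = 840 + 255 = 1095 mg.

1095 mg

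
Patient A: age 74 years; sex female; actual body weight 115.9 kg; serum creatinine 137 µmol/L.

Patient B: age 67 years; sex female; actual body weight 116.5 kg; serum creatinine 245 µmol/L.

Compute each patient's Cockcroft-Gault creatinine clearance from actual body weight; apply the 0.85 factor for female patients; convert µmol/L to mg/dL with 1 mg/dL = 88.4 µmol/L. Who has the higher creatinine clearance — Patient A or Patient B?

Patient A

Patient A: SCr = 137 / 88.4 = 1.55 mg/dL
Patient A: CrCl = (140 − 74) × 115.9 / (72 × 1.55) × 0.85 = 7649.4 / 111.60 × 0.85 ≈ 58.3 mL/min
Patient B: SCr = 245 / 88.4 = 2.771 mg/dL
Patient B: CrCl = (140 − 67) × 116.5 / (72 × 2.771) × 0.85 = 8504.5 / 199.51 × 0.85 ≈ 36.2 mL/min
58.3 vs 36.2 mL/min → Patient A is higher.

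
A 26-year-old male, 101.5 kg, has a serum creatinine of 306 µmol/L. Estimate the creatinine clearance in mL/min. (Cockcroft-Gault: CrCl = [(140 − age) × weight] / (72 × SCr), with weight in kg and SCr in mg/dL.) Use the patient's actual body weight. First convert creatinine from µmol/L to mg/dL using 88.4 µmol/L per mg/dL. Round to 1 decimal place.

SCr = 306 / 88.4 = 3.462 mg/dL
CrCl = (140 − 26) × 101.5 / (72 × 3.462) = 11571.0 / 249.26 ≈ 46.4 mL/min

46.4 mL/min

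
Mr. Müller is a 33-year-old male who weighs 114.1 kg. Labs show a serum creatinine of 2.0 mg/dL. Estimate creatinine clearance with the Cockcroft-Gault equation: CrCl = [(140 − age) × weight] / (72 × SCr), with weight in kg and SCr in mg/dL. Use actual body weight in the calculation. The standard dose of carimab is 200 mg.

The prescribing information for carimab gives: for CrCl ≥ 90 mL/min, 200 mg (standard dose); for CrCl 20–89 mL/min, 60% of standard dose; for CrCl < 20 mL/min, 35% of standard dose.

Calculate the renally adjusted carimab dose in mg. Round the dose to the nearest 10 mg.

CrCl = (140 − 33) × 114.1 / (72 × 2) = 12208.7 / 144.00 ≈ 84.8 mL/min
CrCl ≈ 85 mL/min → bracket 20–89 mL/min.
60% of 200 mg = 120 mg

120 mg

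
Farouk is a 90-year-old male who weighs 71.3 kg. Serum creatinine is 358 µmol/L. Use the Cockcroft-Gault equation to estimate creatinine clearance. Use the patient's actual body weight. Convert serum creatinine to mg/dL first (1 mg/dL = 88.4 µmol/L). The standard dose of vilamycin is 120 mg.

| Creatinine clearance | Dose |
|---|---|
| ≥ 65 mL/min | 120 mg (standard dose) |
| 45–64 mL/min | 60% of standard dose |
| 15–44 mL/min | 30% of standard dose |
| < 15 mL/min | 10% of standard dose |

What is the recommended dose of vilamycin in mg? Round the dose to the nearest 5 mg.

10 mg

SCr = 358 / 88.4 = 4.05 mg/dL
CrCl = (140 − 90) × 71.3 / (72 × 4.05) = 3565.0 / 291.60 ≈ 12.2 mL/min
CrCl ≈ 12 mL/min → bracket < 15 mL/min.
10% of 120 mg = 12 mg → 10 mg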